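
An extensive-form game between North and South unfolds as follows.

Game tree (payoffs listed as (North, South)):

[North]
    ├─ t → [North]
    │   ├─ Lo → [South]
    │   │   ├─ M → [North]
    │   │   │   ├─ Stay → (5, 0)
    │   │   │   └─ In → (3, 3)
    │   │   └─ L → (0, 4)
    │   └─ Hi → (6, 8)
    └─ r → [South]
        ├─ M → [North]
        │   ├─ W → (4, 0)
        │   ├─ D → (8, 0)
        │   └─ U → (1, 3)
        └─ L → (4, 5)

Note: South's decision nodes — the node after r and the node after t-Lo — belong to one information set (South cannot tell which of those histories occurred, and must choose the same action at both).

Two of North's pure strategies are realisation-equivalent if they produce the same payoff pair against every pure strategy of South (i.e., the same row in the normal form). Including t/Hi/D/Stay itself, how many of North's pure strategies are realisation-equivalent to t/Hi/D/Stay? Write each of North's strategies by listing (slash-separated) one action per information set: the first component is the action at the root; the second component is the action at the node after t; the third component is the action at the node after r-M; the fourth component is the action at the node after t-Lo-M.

Row for t/Hi/D/Stay (columns M, L): (6,8) (6,8).
Under t/Hi/D/Stay, North's choice at the node after r-M and at the node after t-Lo-M can never be reached regardless of what South does, so varying those choices leaves every outcome unchanged.
Holding the reachable choices fixed and varying the unreachable ones freely already gives 3 × 2 = 6 equivalent strategies.
No other strategy reproduces this row, so those 6 are the full class: t/Hi/W/Stay, t/Hi/W/In, t/Hi/D/Stay, t/Hi/D/In, t/Hi/U/Stay, t/Hi/U/In.

6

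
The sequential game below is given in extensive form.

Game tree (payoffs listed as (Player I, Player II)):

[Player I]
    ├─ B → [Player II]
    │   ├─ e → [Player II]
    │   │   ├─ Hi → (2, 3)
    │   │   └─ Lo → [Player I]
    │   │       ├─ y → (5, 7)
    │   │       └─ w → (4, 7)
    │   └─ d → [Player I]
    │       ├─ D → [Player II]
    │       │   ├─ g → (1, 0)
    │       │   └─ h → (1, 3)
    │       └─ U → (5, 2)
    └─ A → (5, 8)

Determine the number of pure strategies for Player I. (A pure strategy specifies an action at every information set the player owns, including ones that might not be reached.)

Player I owns the root with actions {B, A} — two choices.
Player I owns the node after B-d with actions {D, U} — two choices.
Player I owns the node after B-e-Lo with actions {y, w} — two choices.
A pure strategy fixes one action at each information set independently, so the count is the product 2 × 2 × 2 = 8.

8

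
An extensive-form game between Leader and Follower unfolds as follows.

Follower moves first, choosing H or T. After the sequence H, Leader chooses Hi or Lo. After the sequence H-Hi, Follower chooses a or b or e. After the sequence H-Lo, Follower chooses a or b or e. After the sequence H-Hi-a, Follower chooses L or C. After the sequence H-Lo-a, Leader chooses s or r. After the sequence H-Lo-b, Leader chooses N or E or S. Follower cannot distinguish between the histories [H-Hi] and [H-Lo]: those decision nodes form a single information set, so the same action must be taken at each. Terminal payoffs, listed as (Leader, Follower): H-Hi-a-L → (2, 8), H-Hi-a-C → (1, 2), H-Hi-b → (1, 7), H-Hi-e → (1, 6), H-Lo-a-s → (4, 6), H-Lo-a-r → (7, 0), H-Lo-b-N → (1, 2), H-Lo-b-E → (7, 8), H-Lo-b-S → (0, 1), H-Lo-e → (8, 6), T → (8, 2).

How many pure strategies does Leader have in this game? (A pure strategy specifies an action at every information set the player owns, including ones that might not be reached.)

Leader owns the node after H with actions {Hi, Lo} — two choices.
Leader owns the node after H-Lo-a with actions {s, r} — two choices.
Leader owns the node after H-Lo-b with actions {N, E, S} — three choices.
A pure strategy fixes one action at each information set independently, so the count is the product 2 × 2 × 3 = 12.

12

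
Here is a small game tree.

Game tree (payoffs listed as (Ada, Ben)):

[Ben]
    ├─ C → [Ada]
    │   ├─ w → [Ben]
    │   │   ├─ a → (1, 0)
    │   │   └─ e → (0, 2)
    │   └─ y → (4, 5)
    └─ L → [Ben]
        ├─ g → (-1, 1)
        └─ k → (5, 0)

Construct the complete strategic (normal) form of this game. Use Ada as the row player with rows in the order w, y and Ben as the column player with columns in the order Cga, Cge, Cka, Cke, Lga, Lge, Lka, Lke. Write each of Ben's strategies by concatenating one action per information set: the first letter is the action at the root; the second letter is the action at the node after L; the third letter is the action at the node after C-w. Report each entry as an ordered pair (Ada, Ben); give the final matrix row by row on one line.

Row w: Cga→(1,0), Cge→(0,2), Cka→(1,0), Cke→(0,2), Lga→(-1,1), Lge→(-1,1), Lka→(5,0), Lke→(5,0)
Row y: Cga→(4,5), Cge→(4,5), Cka→(4,5), Cke→(4,5), Lga→(-1,1), Lge→(-1,1), Lka→(5,0), Lke→(5,0)

w: (1,0) (0,2) (1,0) (0,2) (-1,1) (-1,1) (5,0) (5,0) | y: (4,5) (4,5) (4,5) (4,5) (-1,1) (-1,1) (5,0) (5,0)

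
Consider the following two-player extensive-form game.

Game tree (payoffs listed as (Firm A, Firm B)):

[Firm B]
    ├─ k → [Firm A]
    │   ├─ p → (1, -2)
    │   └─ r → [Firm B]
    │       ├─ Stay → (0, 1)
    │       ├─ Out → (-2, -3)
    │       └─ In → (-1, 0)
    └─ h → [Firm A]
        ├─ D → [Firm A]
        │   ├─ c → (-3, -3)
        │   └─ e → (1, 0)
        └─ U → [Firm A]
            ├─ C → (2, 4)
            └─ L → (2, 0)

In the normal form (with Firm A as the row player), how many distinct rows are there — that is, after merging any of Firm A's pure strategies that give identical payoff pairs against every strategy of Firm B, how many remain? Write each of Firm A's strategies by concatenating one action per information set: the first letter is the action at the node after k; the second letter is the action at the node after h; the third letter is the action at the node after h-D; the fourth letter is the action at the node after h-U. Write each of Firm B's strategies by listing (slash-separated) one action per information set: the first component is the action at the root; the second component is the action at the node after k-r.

Firm A has 16 pure strategies: pDcC, pDcL, pDeC, pDeL, pUcC, pUcL, pUeC, pUeL, rDcC, rDcL, rDeC, rDeL, rUcC, rUcL, rUeC, rUeL. Columns: k/Stay, k/Out, k/In, h/Stay, h/Out, h/In.
{pDcC, pDcL} → row (1,-2) (1,-2) (1,-2) (-3,-3) (-3,-3) (-3,-3)
{pDeC, pDeL} → row (1,-2) (1,-2) (1,-2) (1,0) (1,0) (1,0)
{pUcC, pUeC} → row (1,-2) (1,-2) (1,-2) (2,4) (2,4) (2,4)
{pUcL, pUeL} → row (1,-2) (1,-2) (1,-2) (2,0) (2,0) (2,0)
{rDcC, rDcL} → row (0,1) (-2,-3) (-1,0) (-3,-3) (-3,-3) (-3,-3)
{rDeC, rDeL} → row (0,1) (-2,-3) (-1,0) (1,0) (1,0) (1,0)
{rUcC, rUeC} → row (0,1) (-2,-3) (-1,0) (2,4) (2,4) (2,4)
{rUcL, rUeL} → row (0,1) (-2,-3) (-1,0) (2,0) (2,0) (2,0)
That's 8 distinct rows out of 16 strategies.

8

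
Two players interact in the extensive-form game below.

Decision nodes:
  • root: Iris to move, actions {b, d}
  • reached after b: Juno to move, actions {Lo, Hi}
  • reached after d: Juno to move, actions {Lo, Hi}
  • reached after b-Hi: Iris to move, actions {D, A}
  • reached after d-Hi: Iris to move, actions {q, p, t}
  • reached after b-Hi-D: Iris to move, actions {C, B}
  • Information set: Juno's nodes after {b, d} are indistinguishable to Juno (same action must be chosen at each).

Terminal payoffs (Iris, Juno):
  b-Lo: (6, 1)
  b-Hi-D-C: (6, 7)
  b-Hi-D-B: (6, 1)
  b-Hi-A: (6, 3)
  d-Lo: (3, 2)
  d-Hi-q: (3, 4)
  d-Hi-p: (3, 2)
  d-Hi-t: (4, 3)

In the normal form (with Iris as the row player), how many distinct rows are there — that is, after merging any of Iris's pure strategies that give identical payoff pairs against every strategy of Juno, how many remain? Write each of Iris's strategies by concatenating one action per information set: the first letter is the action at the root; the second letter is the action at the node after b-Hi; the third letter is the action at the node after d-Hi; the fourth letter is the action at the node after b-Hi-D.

6

Iris has 24 pure strategies: bDqC, bDqB, bDpC, bDpB, bDtC, bDtB, bAqC, bAqB, bApC, bApB, bAtC, bAtB, dDqC, dDqB, dDpC, dDpB, dDtC, dDtB, dAqC, dAqB, dApC, dApB, dAtC, dAtB. Columns: Lo, Hi.
{bDqC, bDpC, bDtC} → row (6,1) (6,7)
{bDqB, bDpB, bDtB} → row (6,1) (6,1)
{bAqC, bAqB, bApC, bApB, bAtC, bAtB} → row (6,1) (6,3)
{dDqC, dDqB, dAqC, dAqB} → row (3,2) (3,4)
{dDpC, dDpB, dApC, dApB} → row (3,2) (3,2)
{dDtC, dDtB, dAtC, dAtB} → row (3,2) (4,3)
That's 6 distinct rows out of 24 strategies.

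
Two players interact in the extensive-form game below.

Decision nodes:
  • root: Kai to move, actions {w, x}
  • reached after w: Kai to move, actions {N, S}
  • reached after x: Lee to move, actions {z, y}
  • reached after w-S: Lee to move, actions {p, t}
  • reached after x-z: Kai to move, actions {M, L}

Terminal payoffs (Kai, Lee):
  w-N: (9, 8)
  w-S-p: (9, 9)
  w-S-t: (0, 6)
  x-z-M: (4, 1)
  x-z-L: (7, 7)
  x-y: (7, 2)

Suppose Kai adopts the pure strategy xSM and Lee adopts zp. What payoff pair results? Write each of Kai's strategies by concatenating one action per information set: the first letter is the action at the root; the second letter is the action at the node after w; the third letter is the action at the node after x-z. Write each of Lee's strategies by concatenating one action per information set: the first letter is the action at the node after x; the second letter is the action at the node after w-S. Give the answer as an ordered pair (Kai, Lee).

(4, 1)

Trace the play path from the root:
  Kai plays x
  Lee plays z at [x]
  Kai plays M at [x-z]
→ terminal payoff (4, 1).
(Kai's choice at the node after w is never reached on this path, so it doesn't affect the outcome.)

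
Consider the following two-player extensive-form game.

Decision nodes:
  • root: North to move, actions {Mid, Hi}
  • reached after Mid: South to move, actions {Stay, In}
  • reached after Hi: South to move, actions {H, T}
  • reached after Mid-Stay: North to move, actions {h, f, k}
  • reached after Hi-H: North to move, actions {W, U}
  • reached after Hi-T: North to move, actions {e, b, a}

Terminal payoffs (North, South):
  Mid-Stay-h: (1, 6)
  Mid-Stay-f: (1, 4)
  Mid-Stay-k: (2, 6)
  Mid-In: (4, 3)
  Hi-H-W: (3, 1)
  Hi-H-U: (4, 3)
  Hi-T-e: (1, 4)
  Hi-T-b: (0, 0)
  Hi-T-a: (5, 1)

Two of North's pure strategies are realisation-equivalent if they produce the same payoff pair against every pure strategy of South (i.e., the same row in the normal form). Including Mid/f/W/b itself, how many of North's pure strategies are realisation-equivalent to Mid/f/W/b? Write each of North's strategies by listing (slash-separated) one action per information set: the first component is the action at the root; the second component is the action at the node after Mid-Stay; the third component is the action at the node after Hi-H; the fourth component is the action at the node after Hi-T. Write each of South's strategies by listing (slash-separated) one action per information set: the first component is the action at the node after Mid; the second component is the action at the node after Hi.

Row for Mid/f/W/b (columns Stay/H, Stay/T, In/H, In/T): (1,4) (1,4) (4,3) (4,3).
Under Mid/f/W/b, North's choice at the node after Hi-H and at the node after Hi-T can never be reached regardless of what South does, so varying those choices leaves every outcome unchanged.
Holding the reachable choices fixed and varying the unreachable ones freely already gives 2 × 3 = 6 equivalent strategies.
No other strategy reproduces this row, so those 6 are the full class: Mid/f/W/e, Mid/f/W/b, Mid/f/W/a, Mid/f/U/e, Mid/f/U/b, Mid/f/U/a.

6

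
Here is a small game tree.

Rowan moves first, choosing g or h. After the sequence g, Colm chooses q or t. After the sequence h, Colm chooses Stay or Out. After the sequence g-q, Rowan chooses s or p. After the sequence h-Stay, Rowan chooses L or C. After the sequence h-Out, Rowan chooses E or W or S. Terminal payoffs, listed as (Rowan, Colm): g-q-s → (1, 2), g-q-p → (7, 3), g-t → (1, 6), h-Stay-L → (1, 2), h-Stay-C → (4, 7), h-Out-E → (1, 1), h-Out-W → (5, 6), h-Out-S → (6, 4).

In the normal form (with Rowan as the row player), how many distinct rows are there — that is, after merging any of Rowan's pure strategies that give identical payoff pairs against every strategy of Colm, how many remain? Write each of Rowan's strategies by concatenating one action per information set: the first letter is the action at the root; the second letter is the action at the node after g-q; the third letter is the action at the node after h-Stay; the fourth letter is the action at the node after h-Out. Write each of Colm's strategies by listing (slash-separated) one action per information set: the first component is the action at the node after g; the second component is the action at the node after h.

8

Rowan has 24 pure strategies: gsLE, gsLW, gsLS, gsCE, gsCW, gsCS, gpLE, gpLW, gpLS, gpCE, gpCW, gpCS, hsLE, hsLW, hsLS, hsCE, hsCW, hsCS, hpLE, hpLW, hpLS, hpCE, hpCW, hpCS. Columns: q/Stay, q/Out, t/Stay, t/Out.
{gsLE, gsLW, gsLS, gsCE, gsCW, gsCS} → row (1,2) (1,2) (1,6) (1,6)
{gpLE, gpLW, gpLS, gpCE, gpCW, gpCS} → row (7,3) (7,3) (1,6) (1,6)
{hsLE, hpLE} → row (1,2) (1,1) (1,2) (1,1)
{hsLW, hpLW} → row (1,2) (5,6) (1,2) (5,6)
{hsLS, hpLS} → row (1,2) (6,4) (1,2) (6,4)
{hsCE, hpCE} → row (4,7) (1,1) (4,7) (1,1)
{hsCW, hpCW} → row (4,7) (5,6) (4,7) (5,6)
{hsCS, hpCS} → row (4,7) (6,4) (4,7) (6,4)
That's 8 distinct rows out of 24 strategies.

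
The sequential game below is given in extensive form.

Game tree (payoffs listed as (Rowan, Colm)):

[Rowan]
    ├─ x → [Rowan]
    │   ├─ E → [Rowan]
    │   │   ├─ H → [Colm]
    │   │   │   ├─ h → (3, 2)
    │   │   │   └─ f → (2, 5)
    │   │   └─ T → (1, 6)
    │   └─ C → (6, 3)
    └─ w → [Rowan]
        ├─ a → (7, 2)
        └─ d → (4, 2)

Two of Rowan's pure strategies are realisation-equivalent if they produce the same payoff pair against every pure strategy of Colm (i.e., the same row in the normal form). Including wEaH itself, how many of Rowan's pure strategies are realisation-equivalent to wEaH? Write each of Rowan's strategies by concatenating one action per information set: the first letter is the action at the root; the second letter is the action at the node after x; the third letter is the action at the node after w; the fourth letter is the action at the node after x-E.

Row for wEaH (columns h, f): (7,2) (7,2).
Under wEaH, Rowan's choice at the node after x and at the node after x-E can never be reached regardless of what Colm does, so varying those choices leaves every outcome unchanged.
Holding the reachable choices fixed and varying the unreachable ones freely already gives 2 × 2 = 4 equivalent strategies.
No other strategy reproduces this row, so those 4 are the full class: wEaH, wEaT, wCaH, wCaT.

4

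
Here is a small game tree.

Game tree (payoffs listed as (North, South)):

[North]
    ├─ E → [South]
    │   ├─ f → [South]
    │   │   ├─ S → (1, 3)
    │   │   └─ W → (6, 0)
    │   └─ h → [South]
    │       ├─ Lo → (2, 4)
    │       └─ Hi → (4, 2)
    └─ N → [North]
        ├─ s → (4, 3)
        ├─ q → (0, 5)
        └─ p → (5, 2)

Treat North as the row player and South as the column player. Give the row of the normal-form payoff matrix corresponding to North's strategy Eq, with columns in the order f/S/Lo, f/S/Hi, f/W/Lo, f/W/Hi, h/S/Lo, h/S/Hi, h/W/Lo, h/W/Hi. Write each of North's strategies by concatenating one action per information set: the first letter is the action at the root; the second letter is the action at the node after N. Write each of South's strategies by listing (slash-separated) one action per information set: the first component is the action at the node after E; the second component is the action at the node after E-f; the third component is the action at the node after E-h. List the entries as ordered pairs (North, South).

vs f/S/Lo: North plays E → South plays f at [E] → South plays S at [E-f] → (1, 3)
vs f/S/Hi: North plays E → South plays f at [E] → South plays S at [E-f] → (1, 3)
vs f/W/Lo: North plays E → South plays f at [E] → South plays W at [E-f] → (6, 0)
vs f/W/Hi: North plays E → South plays f at [E] → South plays W at [E-f] → (6, 0)
vs h/S/Lo: North plays E → South plays h at [E] → South plays Lo at [E-h] → (2, 4)
vs h/S/Hi: North plays E → South plays h at [E] → South plays Hi at [E-h] → (4, 2)
vs h/W/Lo: North plays E → South plays h at [E] → South plays Lo at [E-h] → (2, 4)
vs h/W/Hi: North plays E → South plays h at [E] → South plays Hi at [E-h] → (4, 2)

(1,3) (1,3) (6,0) (6,0) (2,4) (4,2) (2,4) (4,2)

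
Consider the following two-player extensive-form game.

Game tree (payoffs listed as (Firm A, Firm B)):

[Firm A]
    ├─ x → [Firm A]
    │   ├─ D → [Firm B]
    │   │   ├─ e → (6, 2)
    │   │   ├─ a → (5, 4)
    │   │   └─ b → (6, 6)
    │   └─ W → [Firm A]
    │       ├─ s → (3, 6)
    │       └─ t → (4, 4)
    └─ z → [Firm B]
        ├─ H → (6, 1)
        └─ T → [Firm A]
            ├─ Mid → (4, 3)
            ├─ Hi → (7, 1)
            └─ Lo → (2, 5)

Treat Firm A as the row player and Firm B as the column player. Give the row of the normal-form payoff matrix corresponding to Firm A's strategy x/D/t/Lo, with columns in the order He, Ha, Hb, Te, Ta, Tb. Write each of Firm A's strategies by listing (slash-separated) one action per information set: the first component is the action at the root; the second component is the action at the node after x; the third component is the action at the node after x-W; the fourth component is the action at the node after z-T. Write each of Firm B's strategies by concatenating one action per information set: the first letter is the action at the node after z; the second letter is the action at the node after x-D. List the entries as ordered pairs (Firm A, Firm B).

vs He: Firm A plays x → Firm A plays D at [x] → Firm B plays e at [x-D] → (6, 2)
vs Ha: Firm A plays x → Firm A plays D at [x] → Firm B plays a at [x-D] → (5, 4)
vs Hb: Firm A plays x → Firm A plays D at [x] → Firm B plays b at [x-D] → (6, 6)
vs Te: Firm A plays x → Firm A plays D at [x] → Firm B plays e at [x-D] → (6, 2)
vs Ta: Firm A plays x → Firm A plays D at [x] → Firm B plays a at [x-D] → (5, 4)
vs Tb: Firm A plays x → Firm A plays D at [x] → Firm B plays b at [x-D] → (6, 6)

(6,2) (5,4) (6,6) (6,2) (5,4) (6,6)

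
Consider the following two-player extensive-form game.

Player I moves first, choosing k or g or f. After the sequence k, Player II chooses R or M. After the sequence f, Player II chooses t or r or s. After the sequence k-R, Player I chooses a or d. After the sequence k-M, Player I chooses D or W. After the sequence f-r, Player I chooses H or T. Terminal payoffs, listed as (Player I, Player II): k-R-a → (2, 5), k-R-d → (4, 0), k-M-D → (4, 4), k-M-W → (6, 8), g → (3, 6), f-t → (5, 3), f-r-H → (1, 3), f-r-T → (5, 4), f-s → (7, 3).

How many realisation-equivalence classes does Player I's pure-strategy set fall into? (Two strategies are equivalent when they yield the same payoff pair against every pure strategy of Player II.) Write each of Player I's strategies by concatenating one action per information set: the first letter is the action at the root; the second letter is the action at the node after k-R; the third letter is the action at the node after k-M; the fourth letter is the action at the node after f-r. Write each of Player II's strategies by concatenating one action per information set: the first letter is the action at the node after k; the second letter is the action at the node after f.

Player I has 24 pure strategies: kaDH, kaDT, kaWH, kaWT, kdDH, kdDT, kdWH, kdWT, gaDH, gaDT, gaWH, gaWT, gdDH, gdDT, gdWH, gdWT, faDH, faDT, faWH, faWT, fdDH, fdDT, fdWH, fdWT. Columns: Rt, Rr, Rs, Mt, Mr, Ms.
{kaDH, kaDT} → row (2,5) (2,5) (2,5) (4,4) (4,4) (4,4)
{kaWH, kaWT} → row (2,5) (2,5) (2,5) (6,8) (6,8) (6,8)
{kdDH, kdDT} → row (4,0) (4,0) (4,0) (4,4) (4,4) (4,4)
{kdWH, kdWT} → row (4,0) (4,0) (4,0) (6,8) (6,8) (6,8)
{gaDH, gaDT, gaWH, gaWT, gdDH, gdDT, gdWH, gdWT} → row (3,6) (3,6) (3,6) (3,6) (3,6) (3,6)
{faDH, faWH, fdDH, fdWH} → row (5,3) (1,3) (7,3) (5,3) (1,3) (7,3)
{faDT, faWT, fdDT, fdWT} → row (5,3) (5,4) (7,3) (5,3) (5,4) (7,3)
That's 7 distinct rows out of 24 strategies.

7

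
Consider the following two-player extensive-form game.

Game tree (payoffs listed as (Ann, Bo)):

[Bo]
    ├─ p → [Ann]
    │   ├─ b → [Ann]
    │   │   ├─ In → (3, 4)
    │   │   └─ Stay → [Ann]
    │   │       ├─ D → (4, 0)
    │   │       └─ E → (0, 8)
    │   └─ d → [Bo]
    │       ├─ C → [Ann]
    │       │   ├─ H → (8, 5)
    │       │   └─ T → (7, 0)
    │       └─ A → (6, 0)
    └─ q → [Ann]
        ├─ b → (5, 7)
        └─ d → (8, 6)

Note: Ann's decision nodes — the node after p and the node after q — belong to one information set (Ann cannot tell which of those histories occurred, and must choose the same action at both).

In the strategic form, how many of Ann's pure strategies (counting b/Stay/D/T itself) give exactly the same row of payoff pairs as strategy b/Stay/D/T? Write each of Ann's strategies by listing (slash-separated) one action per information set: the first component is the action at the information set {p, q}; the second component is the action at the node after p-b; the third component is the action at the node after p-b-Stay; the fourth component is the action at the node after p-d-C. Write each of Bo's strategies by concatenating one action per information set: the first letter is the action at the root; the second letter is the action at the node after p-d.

2

Row for b/Stay/D/T (columns pC, pA, qC, qA): (4,0) (4,0) (5,7) (5,7).
Under b/Stay/D/T, Ann's choice at the node after p-d-C can never be reached regardless of what Bo does, so varying those choices leaves every outcome unchanged.
Holding the reachable choices fixed and varying the unreachable one freely already gives 2 equivalent strategies.
No other strategy reproduces this row, so those 2 are the full class: b/Stay/D/H, b/Stay/D/T.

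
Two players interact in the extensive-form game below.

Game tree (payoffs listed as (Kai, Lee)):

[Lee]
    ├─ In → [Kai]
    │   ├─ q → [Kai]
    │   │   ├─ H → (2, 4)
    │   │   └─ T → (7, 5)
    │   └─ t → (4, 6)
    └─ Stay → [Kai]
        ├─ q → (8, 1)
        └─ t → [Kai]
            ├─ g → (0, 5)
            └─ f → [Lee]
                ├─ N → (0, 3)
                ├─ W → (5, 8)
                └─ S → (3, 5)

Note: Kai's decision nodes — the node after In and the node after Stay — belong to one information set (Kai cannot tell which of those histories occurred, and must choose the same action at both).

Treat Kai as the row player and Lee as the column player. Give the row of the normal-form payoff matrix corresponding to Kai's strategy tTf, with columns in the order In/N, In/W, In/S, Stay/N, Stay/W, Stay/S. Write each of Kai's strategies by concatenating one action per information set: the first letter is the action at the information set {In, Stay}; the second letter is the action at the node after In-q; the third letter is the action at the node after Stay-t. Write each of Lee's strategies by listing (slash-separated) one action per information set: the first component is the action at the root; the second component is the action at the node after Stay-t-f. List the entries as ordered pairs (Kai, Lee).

(4,6) (4,6) (4,6) (0,3) (5,8) (3,5)

vs In/N: Lee plays In → Kai plays t at [In] → (4, 6)
vs In/W: Lee plays In → Kai plays t at [In] → (4, 6)
vs In/S: Lee plays In → Kai plays t at [In] → (4, 6)
vs Stay/N: Lee plays Stay → Kai plays t at [Stay] → Kai plays f at [Stay-t] → Lee plays N at [Stay-t-f] → (0, 3)
vs Stay/W: Lee plays Stay → Kai plays t at [Stay] → Kai plays f at [Stay-t] → Lee plays W at [Stay-t-f] → (5, 8)
vs Stay/S: Lee plays Stay → Kai plays t at [Stay] → Kai plays f at [Stay-t] → Lee plays S at [Stay-t-f] → (3, 5)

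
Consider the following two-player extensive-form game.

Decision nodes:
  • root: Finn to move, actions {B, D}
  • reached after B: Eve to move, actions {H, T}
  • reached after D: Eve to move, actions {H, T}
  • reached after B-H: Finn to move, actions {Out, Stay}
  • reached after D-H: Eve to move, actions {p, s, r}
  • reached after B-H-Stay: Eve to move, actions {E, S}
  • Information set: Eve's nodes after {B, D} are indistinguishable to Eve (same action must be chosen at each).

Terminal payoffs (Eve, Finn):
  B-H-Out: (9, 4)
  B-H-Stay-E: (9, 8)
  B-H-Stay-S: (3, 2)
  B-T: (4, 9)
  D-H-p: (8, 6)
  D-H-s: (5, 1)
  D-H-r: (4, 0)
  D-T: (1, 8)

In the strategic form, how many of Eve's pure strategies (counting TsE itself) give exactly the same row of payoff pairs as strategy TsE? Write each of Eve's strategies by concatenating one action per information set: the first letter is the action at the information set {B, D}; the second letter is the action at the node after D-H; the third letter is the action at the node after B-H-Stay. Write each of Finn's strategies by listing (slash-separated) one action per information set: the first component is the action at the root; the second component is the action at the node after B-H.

Row for TsE (columns B/Out, B/Stay, D/Out, D/Stay): (4,9) (4,9) (1,8) (1,8).
Under TsE, Eve's choice at the node after D-H and at the node after B-H-Stay can never be reached regardless of what Finn does, so varying those choices leaves every outcome unchanged.
Holding the reachable choices fixed and varying the unreachable ones freely already gives 3 × 2 = 6 equivalent strategies.
No other strategy reproduces this row, so those 6 are the full class: TpE, TpS, TsE, TsS, TrE, TrS.

6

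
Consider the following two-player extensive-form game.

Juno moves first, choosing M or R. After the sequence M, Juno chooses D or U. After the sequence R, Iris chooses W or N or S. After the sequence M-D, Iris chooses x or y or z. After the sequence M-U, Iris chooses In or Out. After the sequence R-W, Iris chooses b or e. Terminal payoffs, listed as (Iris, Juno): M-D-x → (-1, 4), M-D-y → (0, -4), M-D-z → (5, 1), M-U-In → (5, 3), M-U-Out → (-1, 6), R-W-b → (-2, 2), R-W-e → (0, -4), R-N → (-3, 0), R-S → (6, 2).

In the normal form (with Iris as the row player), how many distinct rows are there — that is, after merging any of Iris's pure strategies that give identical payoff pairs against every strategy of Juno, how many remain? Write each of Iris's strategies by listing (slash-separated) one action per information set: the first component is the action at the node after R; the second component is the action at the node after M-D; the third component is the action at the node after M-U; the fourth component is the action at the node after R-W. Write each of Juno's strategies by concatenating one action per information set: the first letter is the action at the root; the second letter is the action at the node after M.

Iris has 36 pure strategies: W/x/In/b, W/x/In/e, W/x/Out/b, W/x/Out/e, W/y/In/b, W/y/In/e, W/y/Out/b, W/y/Out/e, W/z/In/b, W/z/In/e, W/z/Out/b, W/z/Out/e, N/x/In/b, N/x/In/e, N/x/Out/b, N/x/Out/e, N/y/In/b, N/y/In/e, N/y/Out/b, N/y/Out/e, N/z/In/b, N/z/In/e, N/z/Out/b, N/z/Out/e, S/x/In/b, S/x/In/e, S/x/Out/b, S/x/Out/e, S/y/In/b, S/y/In/e, S/y/Out/b, S/y/Out/e, S/z/In/b, S/z/In/e, S/z/Out/b, S/z/Out/e. Columns: MD, MU, RD, RU.
{W/x/In/b} → row (-1,4) (5,3) (-2,2) (-2,2)
{W/x/In/e} → row (-1,4) (5,3) (0,-4) (0,-4)
{W/x/Out/b} → row (-1,4) (-1,6) (-2,2) (-2,2)
{W/x/Out/e} → row (-1,4) (-1,6) (0,-4) (0,-4)
{W/y/In/b} → row (0,-4) (5,3) (-2,2) (-2,2)
{W/y/In/e} → row (0,-4) (5,3) (0,-4) (0,-4)
{W/y/Out/b} → row (0,-4) (-1,6) (-2,2) (-2,2)
{W/y/Out/e} → row (0,-4) (-1,6) (0,-4) (0,-4)
{W/z/In/b} → row (5,1) (5,3) (-2,2) (-2,2)
{W/z/In/e} → row (5,1) (5,3) (0,-4) (0,-4)
{W/z/Out/b} → row (5,1) (-1,6) (-2,2) (-2,2)
{W/z/Out/e} → row (5,1) (-1,6) (0,-4) (0,-4)
{N/x/In/b, N/x/In/e} → row (-1,4) (5,3) (-3,0) (-3,0)
{N/x/Out/b, N/x/Out/e} → row (-1,4) (-1,6) (-3,0) (-3,0)
{N/y/In/b, N/y/In/e} → row (0,-4) (5,3) (-3,0) (-3,0)
{N/y/Out/b, N/y/Out/e} → row (0,-4) (-1,6) (-3,0) (-3,0)
{N/z/In/b, N/z/In/e} → row (5,1) (5,3) (-3,0) (-3,0)
{N/z/Out/b, N/z/Out/e} → row (5,1) (-1,6) (-3,0) (-3,0)
{S/x/In/b, S/x/In/e} → row (-1,4) (5,3) (6,2) (6,2)
{S/x/Out/b, S/x/Out/e} → row (-1,4) (-1,6) (6,2) (6,2)
{S/y/In/b, S/y/In/e} → row (0,-4) (5,3) (6,2) (6,2)
{S/y/Out/b, S/y/Out/e} → row (0,-4) (-1,6) (6,2) (6,2)
{S/z/In/b, S/z/In/e} → row (5,1) (5,3) (6,2) (6,2)
{S/z/Out/b, S/z/Out/e} → row (5,1) (-1,6) (6,2) (6,2)
That's 24 distinct rows out of 36 strategies.

24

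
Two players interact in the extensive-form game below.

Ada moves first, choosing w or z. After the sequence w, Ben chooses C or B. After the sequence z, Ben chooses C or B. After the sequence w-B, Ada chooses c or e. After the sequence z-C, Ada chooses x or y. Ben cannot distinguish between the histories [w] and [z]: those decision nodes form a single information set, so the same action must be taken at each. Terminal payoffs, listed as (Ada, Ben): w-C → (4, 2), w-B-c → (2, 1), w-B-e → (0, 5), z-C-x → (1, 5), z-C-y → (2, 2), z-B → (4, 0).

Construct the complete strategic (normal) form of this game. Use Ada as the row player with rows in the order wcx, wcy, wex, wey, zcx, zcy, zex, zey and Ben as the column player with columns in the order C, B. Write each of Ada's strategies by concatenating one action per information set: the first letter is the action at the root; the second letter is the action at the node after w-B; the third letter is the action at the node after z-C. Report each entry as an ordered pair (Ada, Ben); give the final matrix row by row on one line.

            C        B
 wcx    (4,2)    (2,1)
 wcy    (4,2)    (2,1)
 wex    (4,2)    (0,5)
 wey    (4,2)    (0,5)
 zcx    (1,5)    (4,0)
 zcy    (2,2)    (4,0)
 zex    (1,5)    (4,0)
 zey    (2,2)    (4,0)

wcx: (4,2) (2,1) | wcy: (4,2) (2,1) | wex: (4,2) (0,5) | wey: (4,2) (0,5) | zcx: (1,5) (4,0) | zcy: (2,2) (4,0) | zex: (1,5) (4,0) | zey: (2,2) (4,0)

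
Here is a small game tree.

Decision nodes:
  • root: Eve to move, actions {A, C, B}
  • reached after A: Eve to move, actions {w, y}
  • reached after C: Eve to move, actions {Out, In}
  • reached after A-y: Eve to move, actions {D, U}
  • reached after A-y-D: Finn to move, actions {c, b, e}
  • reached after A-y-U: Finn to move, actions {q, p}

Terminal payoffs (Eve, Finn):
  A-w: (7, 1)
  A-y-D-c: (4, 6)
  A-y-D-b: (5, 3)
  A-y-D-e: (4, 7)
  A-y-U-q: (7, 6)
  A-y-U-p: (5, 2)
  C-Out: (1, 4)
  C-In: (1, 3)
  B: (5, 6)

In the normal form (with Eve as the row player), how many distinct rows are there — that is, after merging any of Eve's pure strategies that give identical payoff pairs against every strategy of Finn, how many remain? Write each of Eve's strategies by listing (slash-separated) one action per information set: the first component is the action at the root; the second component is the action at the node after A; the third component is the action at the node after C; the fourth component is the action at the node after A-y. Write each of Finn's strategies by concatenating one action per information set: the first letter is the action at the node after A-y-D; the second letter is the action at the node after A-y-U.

Eve has 24 pure strategies: A/w/Out/D, A/w/Out/U, A/w/In/D, A/w/In/U, A/y/Out/D, A/y/Out/U, A/y/In/D, A/y/In/U, C/w/Out/D, C/w/Out/U, C/w/In/D, C/w/In/U, C/y/Out/D, C/y/Out/U, C/y/In/D, C/y/In/U, B/w/Out/D, B/w/Out/U, B/w/In/D, B/w/In/U, B/y/Out/D, B/y/Out/U, B/y/In/D, B/y/In/U. Columns: cq, cp, bq, bp, eq, ep.
{A/w/Out/D, A/w/Out/U, A/w/In/D, A/w/In/U} → row (7,1) (7,1) (7,1) (7,1) (7,1) (7,1)
{A/y/Out/D, A/y/In/D} → row (4,6) (4,6) (5,3) (5,3) (4,7) (4,7)
{A/y/Out/U, A/y/In/U} → row (7,6) (5,2) (7,6) (5,2) (7,6) (5,2)
{C/w/Out/D, C/w/Out/U, C/y/Out/D, C/y/Out/U} → row (1,4) (1,4) (1,4) (1,4) (1,4) (1,4)
{C/w/In/D, C/w/In/U, C/y/In/D, C/y/In/U} → row (1,3) (1,3) (1,3) (1,3) (1,3) (1,3)
{B/w/Out/D, B/w/Out/U, B/w/In/D, B/w/In/U, B/y/Out/D, B/y/Out/U, B/y/In/D, B/y/In/U} → row (5,6) (5,6) (5,6) (5,6) (5,6) (5,6)
That's 6 distinct rows out of 24 strategies.

6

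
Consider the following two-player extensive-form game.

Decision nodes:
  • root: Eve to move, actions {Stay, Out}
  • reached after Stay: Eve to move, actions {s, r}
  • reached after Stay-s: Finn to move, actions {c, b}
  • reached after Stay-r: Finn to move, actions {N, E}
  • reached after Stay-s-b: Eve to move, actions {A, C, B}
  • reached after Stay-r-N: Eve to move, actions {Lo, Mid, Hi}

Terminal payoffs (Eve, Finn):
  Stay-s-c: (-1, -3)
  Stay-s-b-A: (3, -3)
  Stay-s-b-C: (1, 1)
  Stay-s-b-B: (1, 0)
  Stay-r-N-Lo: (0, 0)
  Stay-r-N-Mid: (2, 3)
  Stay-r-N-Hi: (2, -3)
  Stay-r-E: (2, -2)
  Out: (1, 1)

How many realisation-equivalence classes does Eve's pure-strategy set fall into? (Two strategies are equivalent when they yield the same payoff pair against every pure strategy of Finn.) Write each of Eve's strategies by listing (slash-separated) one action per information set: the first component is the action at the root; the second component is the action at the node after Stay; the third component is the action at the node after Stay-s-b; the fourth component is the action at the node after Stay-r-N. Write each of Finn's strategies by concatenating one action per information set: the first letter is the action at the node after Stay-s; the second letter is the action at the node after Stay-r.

Eve has 36 pure strategies: Stay/s/A/Lo, Stay/s/A/Mid, Stay/s/A/Hi, Stay/s/C/Lo, Stay/s/C/Mid, Stay/s/C/Hi, Stay/s/B/Lo, Stay/s/B/Mid, Stay/s/B/Hi, Stay/r/A/Lo, Stay/r/A/Mid, Stay/r/A/Hi, Stay/r/C/Lo, Stay/r/C/Mid, Stay/r/C/Hi, Stay/r/B/Lo, Stay/r/B/Mid, Stay/r/B/Hi, Out/s/A/Lo, Out/s/A/Mid, Out/s/A/Hi, Out/s/C/Lo, Out/s/C/Mid, Out/s/C/Hi, Out/s/B/Lo, Out/s/B/Mid, Out/s/B/Hi, Out/r/A/Lo, Out/r/A/Mid, Out/r/A/Hi, Out/r/C/Lo, Out/r/C/Mid, Out/r/C/Hi, Out/r/B/Lo, Out/r/B/Mid, Out/r/B/Hi. Columns: cN, cE, bN, bE.
{Stay/s/A/Lo, Stay/s/A/Mid, Stay/s/A/Hi} → row (-1,-3) (-1,-3) (3,-3) (3,-3)
{Stay/s/C/Lo, Stay/s/C/Mid, Stay/s/C/Hi} → row (-1,-3) (-1,-3) (1,1) (1,1)
{Stay/s/B/Lo, Stay/s/B/Mid, Stay/s/B/Hi} → row (-1,-3) (-1,-3) (1,0) (1,0)
{Stay/r/A/Lo, Stay/r/C/Lo, Stay/r/B/Lo} → row (0,0) (2,-2) (0,0) (2,-2)
{Stay/r/A/Mid, Stay/r/C/Mid, Stay/r/B/Mid} → row (2,3) (2,-2) (2,3) (2,-2)
{Stay/r/A/Hi, Stay/r/C/Hi, Stay/r/B/Hi} → row (2,-3) (2,-2) (2,-3) (2,-2)
{Out/s/A/Lo, Out/s/A/Mid, Out/s/A/Hi, Out/s/C/Lo, Out/s/C/Mid, Out/s/C/Hi, Out/s/B/Lo, Out/s/B/Mid, Out/s/B/Hi, Out/r/A/Lo, Out/r/A/Mid, Out/r/A/Hi, Out/r/C/Lo, Out/r/C/Mid, Out/r/C/Hi, Out/r/B/Lo, Out/r/B/Mid, Out/r/B/Hi} → row (1,1) (1,1) (1,1) (1,1)
That's 7 distinct rows out of 36 strategies.

7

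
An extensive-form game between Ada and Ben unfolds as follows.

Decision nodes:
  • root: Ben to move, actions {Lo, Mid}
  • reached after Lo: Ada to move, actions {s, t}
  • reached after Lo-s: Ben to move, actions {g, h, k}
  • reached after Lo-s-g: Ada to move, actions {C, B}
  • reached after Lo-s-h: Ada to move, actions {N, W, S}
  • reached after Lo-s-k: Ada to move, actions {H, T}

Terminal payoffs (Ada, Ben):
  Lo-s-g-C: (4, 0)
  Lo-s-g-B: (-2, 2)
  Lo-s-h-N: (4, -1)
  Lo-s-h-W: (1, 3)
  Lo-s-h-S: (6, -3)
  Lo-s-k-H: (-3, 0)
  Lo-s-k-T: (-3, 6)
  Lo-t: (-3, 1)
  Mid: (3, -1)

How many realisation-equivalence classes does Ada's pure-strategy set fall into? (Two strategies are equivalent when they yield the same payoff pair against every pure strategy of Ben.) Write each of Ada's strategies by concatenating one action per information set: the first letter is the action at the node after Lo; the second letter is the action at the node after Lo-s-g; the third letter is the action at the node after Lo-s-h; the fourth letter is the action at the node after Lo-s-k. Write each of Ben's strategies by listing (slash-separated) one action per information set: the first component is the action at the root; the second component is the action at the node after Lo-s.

13

Ada has 24 pure strategies: sCNH, sCNT, sCWH, sCWT, sCSH, sCST, sBNH, sBNT, sBWH, sBWT, sBSH, sBST, tCNH, tCNT, tCWH, tCWT, tCSH, tCST, tBNH, tBNT, tBWH, tBWT, tBSH, tBST. Columns: Lo/g, Lo/h, Lo/k, Mid/g, Mid/h, Mid/k.
{sCNH} → row (4,0) (4,-1) (-3,0) (3,-1) (3,-1) (3,-1)
{sCNT} → row (4,0) (4,-1) (-3,6) (3,-1) (3,-1) (3,-1)
{sCWH} → row (4,0) (1,3) (-3,0) (3,-1) (3,-1) (3,-1)
{sCWT} → row (4,0) (1,3) (-3,6) (3,-1) (3,-1) (3,-1)
{sCSH} → row (4,0) (6,-3) (-3,0) (3,-1) (3,-1) (3,-1)
{sCST} → row (4,0) (6,-3) (-3,6) (3,-1) (3,-1) (3,-1)
{sBNH} → row (-2,2) (4,-1) (-3,0) (3,-1) (3,-1) (3,-1)
{sBNT} → row (-2,2) (4,-1) (-3,6) (3,-1) (3,-1) (3,-1)
{sBWH} → row (-2,2) (1,3) (-3,0) (3,-1) (3,-1) (3,-1)
{sBWT} → row (-2,2) (1,3) (-3,6) (3,-1) (3,-1) (3,-1)
{sBSH} → row (-2,2) (6,-3) (-3,0) (3,-1) (3,-1) (3,-1)
{sBST} → row (-2,2) (6,-3) (-3,6) (3,-1) (3,-1) (3,-1)
{tCNH, tCNT, tCWH, tCWT, tCSH, tCST, tBNH, tBNT, tBWH, tBWT, tBSH, tBST} → row (-3,1) (-3,1) (-3,1) (3,-1) (3,-1) (3,-1)
That's 13 distinct rows out of 24 strategies.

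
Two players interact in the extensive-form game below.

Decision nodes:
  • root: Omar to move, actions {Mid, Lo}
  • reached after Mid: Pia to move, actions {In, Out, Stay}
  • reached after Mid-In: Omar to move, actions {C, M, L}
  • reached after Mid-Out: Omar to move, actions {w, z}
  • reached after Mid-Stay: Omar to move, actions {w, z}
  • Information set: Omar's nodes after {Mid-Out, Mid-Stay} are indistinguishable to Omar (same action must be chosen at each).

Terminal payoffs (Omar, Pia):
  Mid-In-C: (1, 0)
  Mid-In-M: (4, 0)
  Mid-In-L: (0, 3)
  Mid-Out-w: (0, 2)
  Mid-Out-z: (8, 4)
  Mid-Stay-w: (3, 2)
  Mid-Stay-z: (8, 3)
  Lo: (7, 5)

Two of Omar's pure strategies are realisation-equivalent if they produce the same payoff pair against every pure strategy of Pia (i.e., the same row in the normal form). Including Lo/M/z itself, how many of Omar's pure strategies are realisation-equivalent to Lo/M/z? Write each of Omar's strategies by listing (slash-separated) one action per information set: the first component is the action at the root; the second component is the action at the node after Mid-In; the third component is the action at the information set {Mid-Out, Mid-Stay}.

6

Row for Lo/M/z (columns In, Out, Stay): (7,5) (7,5) (7,5).
Under Lo/M/z, Omar's choice at the node after Mid-In and at the information set {Mid-Out, Mid-Stay} can never be reached regardless of what Pia does, so varying those choices leaves every outcome unchanged.
Holding the reachable choices fixed and varying the unreachable ones freely already gives 3 × 2 = 6 equivalent strategies.
No other strategy reproduces this row, so those 6 are the full class: Lo/C/w, Lo/C/z, Lo/M/w, Lo/M/z, Lo/L/w, Lo/L/z.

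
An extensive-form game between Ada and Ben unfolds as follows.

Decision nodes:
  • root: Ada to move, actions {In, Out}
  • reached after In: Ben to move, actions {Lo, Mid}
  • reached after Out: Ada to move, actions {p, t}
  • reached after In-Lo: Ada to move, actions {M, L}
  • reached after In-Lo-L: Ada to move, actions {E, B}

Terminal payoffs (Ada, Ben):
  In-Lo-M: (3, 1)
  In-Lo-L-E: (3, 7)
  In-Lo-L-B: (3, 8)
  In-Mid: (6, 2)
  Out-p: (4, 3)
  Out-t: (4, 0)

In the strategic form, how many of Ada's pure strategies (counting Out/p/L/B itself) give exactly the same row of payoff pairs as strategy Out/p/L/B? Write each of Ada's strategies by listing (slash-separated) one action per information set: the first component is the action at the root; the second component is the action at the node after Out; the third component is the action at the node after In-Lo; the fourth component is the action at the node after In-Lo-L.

4

Row for Out/p/L/B (columns Lo, Mid): (4,3) (4,3).
Under Out/p/L/B, Ada's choice at the node after In-Lo and at the node after In-Lo-L can never be reached regardless of what Ben does, so varying those choices leaves every outcome unchanged.
Holding the reachable choices fixed and varying the unreachable ones freely already gives 2 × 2 = 4 equivalent strategies.
No other strategy reproduces this row, so those 4 are the full class: Out/p/M/E, Out/p/M/B, Out/p/L/E, Out/p/L/B.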